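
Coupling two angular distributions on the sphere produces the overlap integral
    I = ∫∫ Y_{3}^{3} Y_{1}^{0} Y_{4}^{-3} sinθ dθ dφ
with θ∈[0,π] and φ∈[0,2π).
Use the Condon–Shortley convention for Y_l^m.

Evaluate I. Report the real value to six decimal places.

-0.162868

Rules hold: Σm=0, L=8 even, 2≤4≤4.
N = 7·3·9 = 189
Δ = 0!·6!·2!/9! = 1/252
Racah Σ t=0..0: t=0:+1/36 = 1/36
⇒ 3j(3 1 4; 0 0 0)² = 4/63, sgn +1
Racah Σ t=0..0: t=0:+1/720 = 1/720
⇒ 3j(3 1 4; 3 0 -3)² = 1/36, sgn -1
4πI² = N·(3j₀)²·(3jₘ)² = 1/3
I = -1·√(0.333333/4π) = -0.16286750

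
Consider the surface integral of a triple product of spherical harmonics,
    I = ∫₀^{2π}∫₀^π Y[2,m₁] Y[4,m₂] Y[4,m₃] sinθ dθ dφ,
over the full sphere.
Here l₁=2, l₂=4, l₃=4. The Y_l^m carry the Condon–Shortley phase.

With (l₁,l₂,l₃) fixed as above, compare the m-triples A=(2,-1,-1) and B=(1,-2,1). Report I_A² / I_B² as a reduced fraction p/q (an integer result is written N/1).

200/81

Shared (l₁,l₂,l₃)=(2,4,4): N and (l;000)² cancel in I_A²/I_B².
A: Δ = 2!·2!·6!/11! = 1/13860; Racah Σ t=0..0: t=0:+1/144 = 1/144; ⇒ 3j(2 4 4; 2 -1 -1)² = 10/231, sgn -1
B: Δ = 2!·2!·6!/11! = 1/13860; Racah Σ t=0..1: t=0:+1/96 t=1:−1/240 = 1/160; ⇒ 3j(2 4 4; 1 -2 1)² = 27/1540, sgn -1
I_A²/I_B² = (10/231)/(27/1540) = 200/81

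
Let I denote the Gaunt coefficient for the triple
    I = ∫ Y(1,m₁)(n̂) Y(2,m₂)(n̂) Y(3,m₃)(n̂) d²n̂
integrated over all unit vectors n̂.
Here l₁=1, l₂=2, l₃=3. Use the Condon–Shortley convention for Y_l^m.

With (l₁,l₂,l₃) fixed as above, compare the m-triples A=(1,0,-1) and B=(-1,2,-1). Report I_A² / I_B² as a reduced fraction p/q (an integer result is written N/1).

Same 1,2,3: normalisation and zero-m 3j drop out of the ratio.
A: Δ: 0! 2! 4! / 7! → 1/105; sum: t=0:+1/8 = 1/8; 3j²(1 2 3; 1 0 -1) = Δ·Π!·Σ² = 2/35  (sign +1)
B: Δ: 0! 2! 4! / 7! → 1/105; sum: t=0:+1/48 = 1/48; 3j²(1 2 3; -1 2 -1) = Δ·Π!·Σ² = 1/105  (sign +1)
I_A²/I_B² = (2/35)/(1/105) = 6/1

6/1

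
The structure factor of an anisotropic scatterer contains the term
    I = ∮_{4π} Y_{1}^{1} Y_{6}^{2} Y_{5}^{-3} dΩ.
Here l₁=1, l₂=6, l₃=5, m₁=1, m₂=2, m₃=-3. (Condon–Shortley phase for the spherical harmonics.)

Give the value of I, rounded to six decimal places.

m-sum 0 ✓  L=12 even ✓  5≤5≤7 ✓
Π(2lᵢ+1) = 3×13×11 = 429
triangle coeff Δ(1,6,5) = 1/858
Σ_t [1,1]: t=1:−1/14400 = -1/14400
(3j)²=6/143 [(1 6 5; 0 0 0)], sign=+1
Σ_t [0,0]: t=0:+1/161280 = 1/161280
(3j)²=1/143 [(1 6 5; 1 2 -3)], sign=+1
⇒ 4πI² = 18/143
I = (+1)√(18/143/(4π)) = 0.10008369

0.100084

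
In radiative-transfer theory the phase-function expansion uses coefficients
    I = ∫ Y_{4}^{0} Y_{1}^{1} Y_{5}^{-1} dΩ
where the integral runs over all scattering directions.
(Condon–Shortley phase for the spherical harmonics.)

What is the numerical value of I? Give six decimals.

Rules hold: Σm=0, L=10 even, 3≤5≤5.
N = 9·3·11 = 297
Δ = 0!·8!·2!/11! = 1/495
Racah Σ t=0..0: t=0:+1/576 = 1/576
⇒ 3j(4 1 5; 0 0 0)² = 5/99, sgn -1
Racah Σ t=0..0: t=0:+1/1152 = 1/1152
⇒ 3j(4 1 5; 0 1 -1)² = 1/33, sgn +1
4πI² = N·(3j₀)²·(3jₘ)² = 5/11
I = -1·√(0.454545/4π) = -0.19018827

-0.190188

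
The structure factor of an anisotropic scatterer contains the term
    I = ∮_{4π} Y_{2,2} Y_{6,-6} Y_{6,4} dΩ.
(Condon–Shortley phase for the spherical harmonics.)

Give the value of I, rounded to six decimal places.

Checks pass: Σm=0; 14 even; l₃=6∈[4,8].
(2·2+1)(2·6+1)(2·6+1) = 845
Δ: 2! 2! 10! / 15! → 1/90090
sum: t=0:+1/69120 t=1:−1/14400 t=2:+1/69120 = -7/172800
3j²(2 6 6; 0 0 0) = Δ·Π!·Σ² = 14/715  (sign -1)
sum: t=0:+1/14515200 = 1/14515200
3j²(2 6 6; 2 -6 4) = Δ·Π!·Σ² = 2/455  (sign +1)
combine: 4πI² = 845·14/715·2/455 = 4/55
take √, sign -1: I = -0.07607531

-0.076075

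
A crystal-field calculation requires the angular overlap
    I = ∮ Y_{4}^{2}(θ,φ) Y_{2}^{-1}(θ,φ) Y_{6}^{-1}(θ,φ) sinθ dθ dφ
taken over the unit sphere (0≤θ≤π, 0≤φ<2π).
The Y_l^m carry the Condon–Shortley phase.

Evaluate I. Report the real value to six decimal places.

Rules hold: Σm=0, L=12 even, 2≤6≤6.
N = 9·5·13 = 585
Δ = 0!·8!·4!/13! = 1/6435
Racah Σ t=0..0: t=0:+1/2304 = 1/2304
⇒ 3j(4 2 6; 0 0 0)² = 5/143, sgn +1
Racah Σ t=0..0: t=0:+1/8640 = 1/8640
⇒ 3j(4 2 6; 2 -1 -1)² = 14/1287, sgn -1
4πI² = N·(3j₀)²·(3jₘ)² = 350/1573
I = -1·√(0.222505/4π) = -0.13306527

-0.133065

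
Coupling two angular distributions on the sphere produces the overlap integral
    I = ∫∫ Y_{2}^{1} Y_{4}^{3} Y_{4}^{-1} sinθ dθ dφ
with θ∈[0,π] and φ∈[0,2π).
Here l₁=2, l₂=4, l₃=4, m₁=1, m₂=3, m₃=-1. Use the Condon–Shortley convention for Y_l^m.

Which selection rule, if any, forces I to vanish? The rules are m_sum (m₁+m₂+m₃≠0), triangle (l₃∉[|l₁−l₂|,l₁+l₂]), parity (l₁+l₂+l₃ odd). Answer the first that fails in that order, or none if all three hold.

m_sum

azimuthal sum: 1 + 3 − 1 = 3  ✗
2 ≤ 4 ≤ 6 (triangle on l)
L = 2 + 4 + 4 = 10 (even)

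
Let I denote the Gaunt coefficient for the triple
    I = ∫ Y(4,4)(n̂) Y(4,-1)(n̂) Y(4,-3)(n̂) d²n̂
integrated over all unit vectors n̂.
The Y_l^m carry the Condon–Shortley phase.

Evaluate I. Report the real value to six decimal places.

Rules hold: Σm=0, L=12 even, 0≤4≤8.
N = 9·9·9 = 729
Δ = 4!·4!·4!/13! = 1/450450
Racah Σ t=0..4: t=0:+1/13824 t=1:−1/216 t=2:+1/64 t=3:−1/216 t=4:+1/13824 = 5/768
⇒ 3j(4 4 4; 0 0 0)² = 18/1001, sgn +1
Racah Σ t=0..0: t=0:+1/3456 = 1/3456
⇒ 3j(4 4 4; 4 -1 -3)² = 35/1287, sgn -1
4πI² = N·(3j₀)²·(3jₘ)² = 7290/20449
I = -1·√(0.356497/4π) = -0.16843130

-0.168431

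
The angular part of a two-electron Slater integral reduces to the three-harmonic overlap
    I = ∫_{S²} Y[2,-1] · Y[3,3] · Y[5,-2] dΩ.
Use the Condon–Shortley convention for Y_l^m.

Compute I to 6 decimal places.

0.063396

Rules hold: Σm=0, L=10 even, 1≤5≤5.
N = 5·7·11 = 385
Δ = 0!·4!·6!/11! = 1/2310
Racah Σ t=0..0: t=0:+1/144 = 1/144
⇒ 3j(2 3 5; 0 0 0)² = 10/231, sgn -1
Racah Σ t=0..0: t=0:+1/4320 = 1/4320
⇒ 3j(2 3 5; -1 3 -2)² = 1/330, sgn -1
4πI² = N·(3j₀)²·(3jₘ)² = 5/99
I = +1·√(0.0505051/4π) = 0.06339609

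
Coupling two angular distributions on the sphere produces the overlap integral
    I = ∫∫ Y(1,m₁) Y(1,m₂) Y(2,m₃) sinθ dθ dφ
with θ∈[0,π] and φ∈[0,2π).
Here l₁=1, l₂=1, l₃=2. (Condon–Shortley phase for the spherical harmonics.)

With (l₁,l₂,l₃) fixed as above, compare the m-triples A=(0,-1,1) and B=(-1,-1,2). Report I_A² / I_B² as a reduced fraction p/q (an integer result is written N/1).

1/2

l's match ⇒ only the (l;m) 3-j factors differ between A and B.
A: triangle coeff Δ(1,1,2) = 1/30; Σ_t [0,0]: t=0:+1/2 = 1/2; (3j)²=1/10 [(1 1 2; 0 -1 1)], sign=-1
B: triangle coeff Δ(1,1,2) = 1/30; Σ_t [0,0]: t=0:+1/4 = 1/4; (3j)²=1/5 [(1 1 2; -1 -1 2)], sign=+1
I_A²/I_B² = (1/10)/(1/5) = 1/2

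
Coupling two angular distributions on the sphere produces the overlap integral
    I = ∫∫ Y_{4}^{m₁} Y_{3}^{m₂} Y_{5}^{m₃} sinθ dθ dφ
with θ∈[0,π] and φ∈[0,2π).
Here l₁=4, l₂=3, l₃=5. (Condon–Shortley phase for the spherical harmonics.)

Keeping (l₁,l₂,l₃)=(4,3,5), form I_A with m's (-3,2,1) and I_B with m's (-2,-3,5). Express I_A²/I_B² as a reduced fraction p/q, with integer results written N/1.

Shared (l₁,l₂,l₃)=(4,3,5): N and (l;000)² cancel in I_A²/I_B².
A: Δ = 2!·6!·4!/13! = 1/180180; Racah Σ t=1..2: t=1:−1/17280 t=2:+1/1440 = 11/17280; ⇒ 3j(4 3 5; -3 2 1)² = 11/468, sgn +1
B: Δ = 2!·6!·4!/13! = 1/180180; Racah Σ t=0..0: t=0:+1/34560 = 1/34560; ⇒ 3j(4 3 5; -2 -3 5)² = 5/286, sgn +1
I_A²/I_B² = (11/468)/(5/286) = 121/90

121/90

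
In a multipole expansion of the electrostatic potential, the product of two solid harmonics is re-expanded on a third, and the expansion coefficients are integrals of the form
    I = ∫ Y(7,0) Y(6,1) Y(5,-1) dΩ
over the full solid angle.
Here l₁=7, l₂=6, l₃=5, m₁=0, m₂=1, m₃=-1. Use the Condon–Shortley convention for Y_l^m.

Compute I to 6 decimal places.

-0.026775

Rules hold: Σm=0, L=18 even, 1≤5≤13.
N = 15·13·11 = 2145
Δ = 8!·6!·4!/19! = 1/174594420
Racah Σ t=2..6: t=2:+1/4147200 t=3:−1/207360 t=4:+1/82944 t=5:−1/207360 t=6:+1/4147200 = 1/345600
⇒ 3j(7 6 5; 0 0 0)² = 420/46189, sgn -1
Racah Σ t=3..7: t=3:−1/829440 t=4:+1/124416 t=5:−1/138240 t=6:+1/1036800 t=7:−1/87091200 = 1/1814400
⇒ 3j(7 6 5; 0 1 -1)² = 64/138567, sgn +1
4πI² = N·(3j₀)²·(3jₘ)² = 134400/14919047
I = -1·√(0.00900862/4π) = -0.02677467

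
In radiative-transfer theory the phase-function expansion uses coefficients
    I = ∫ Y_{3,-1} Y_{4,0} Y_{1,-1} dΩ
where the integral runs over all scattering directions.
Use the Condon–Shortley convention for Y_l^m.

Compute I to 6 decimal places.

Σmᵢ = -2 ≠ 0, so the φ-integral vanishes; I = 0

0.000000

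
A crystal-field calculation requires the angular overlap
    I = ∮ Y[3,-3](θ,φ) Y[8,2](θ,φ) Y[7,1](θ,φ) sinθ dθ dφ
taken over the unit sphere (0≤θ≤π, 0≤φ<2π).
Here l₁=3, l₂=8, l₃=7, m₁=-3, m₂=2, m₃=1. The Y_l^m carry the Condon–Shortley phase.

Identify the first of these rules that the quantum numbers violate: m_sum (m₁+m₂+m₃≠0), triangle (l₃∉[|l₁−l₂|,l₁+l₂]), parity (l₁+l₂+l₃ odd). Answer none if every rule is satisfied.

none

Σmᵢ = 0  ✓
l₃∈[|l₁−l₂|,l₁+l₂]=[5,11], have l₃=7  ✓
Σlᵢ = 18 ⇒ even  ✓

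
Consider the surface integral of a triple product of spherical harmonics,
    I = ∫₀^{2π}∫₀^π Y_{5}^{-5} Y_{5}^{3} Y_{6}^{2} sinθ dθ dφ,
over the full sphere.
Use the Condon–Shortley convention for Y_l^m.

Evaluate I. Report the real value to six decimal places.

0.140602

m-sum 0 ✓  L=16 even ✓  0≤6≤10 ✓
Π(2lᵢ+1) = 11×11×13 = 1573
triangle coeff Δ(5,5,6) = 1/28588560
Σ_t [0,4]: t=0:+1/345600 t=1:−1/13824 t=2:+1/5184 t=3:−1/13824 t=4:+1/345600 = 7/129600
(3j)²=80/7293 [(5 5 6; 0 0 0)], sign=+1
Σ_t [4,4]: t=4:+1/829440 = 1/829440
(3j)²=35/2431 [(5 5 6; -5 3 2)], sign=+1
⇒ 4πI² = 2800/11271
I = (+1)√(2800/11271/(4π)) = 0.14060244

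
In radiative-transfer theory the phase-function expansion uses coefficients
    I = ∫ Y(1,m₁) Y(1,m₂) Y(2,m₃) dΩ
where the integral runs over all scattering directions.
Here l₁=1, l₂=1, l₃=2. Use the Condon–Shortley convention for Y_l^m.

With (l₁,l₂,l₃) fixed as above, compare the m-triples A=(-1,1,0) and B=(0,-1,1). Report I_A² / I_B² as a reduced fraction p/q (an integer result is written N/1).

1/3

l's match ⇒ only the (l;m) 3-j factors differ between A and B.
A: triangle coeff Δ(1,1,2) = 1/30; Σ_t [0,0]: t=0:+1/4 = 1/4; (3j)²=1/30 [(1 1 2; -1 1 0)], sign=+1
B: triangle coeff Δ(1,1,2) = 1/30; Σ_t [0,0]: t=0:+1/2 = 1/2; (3j)²=1/10 [(1 1 2; 0 -1 1)], sign=-1
I_A²/I_B² = (1/30)/(1/10) = 1/3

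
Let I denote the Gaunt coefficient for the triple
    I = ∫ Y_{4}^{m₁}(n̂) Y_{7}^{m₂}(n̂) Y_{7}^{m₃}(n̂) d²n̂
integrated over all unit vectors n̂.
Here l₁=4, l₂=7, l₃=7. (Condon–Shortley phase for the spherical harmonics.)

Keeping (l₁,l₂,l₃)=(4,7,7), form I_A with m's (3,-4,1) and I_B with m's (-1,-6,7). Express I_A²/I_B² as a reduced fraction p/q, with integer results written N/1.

1875/3718

Same 4,7,7: normalisation and zero-m 3j drop out of the ratio.
A: Δ: 4! 4! 10! / 19! → 1/58198140; sum: t=0:+1/4354560 t=1:−1/11612160 = 1/6967296; 3j²(4 7 7; 3 -4 1) = Δ·Π!·Σ² = 625/50388  (sign +1)
B: Δ: 4! 4! 10! / 19! → 1/58198140; sum: t=1:−1/522547200 = -1/522547200; 3j²(4 7 7; -1 -6 7) = Δ·Π!·Σ² = 143/5814  (sign -1)
I_A²/I_B² = (625/50388)/(143/5814) = 1875/3718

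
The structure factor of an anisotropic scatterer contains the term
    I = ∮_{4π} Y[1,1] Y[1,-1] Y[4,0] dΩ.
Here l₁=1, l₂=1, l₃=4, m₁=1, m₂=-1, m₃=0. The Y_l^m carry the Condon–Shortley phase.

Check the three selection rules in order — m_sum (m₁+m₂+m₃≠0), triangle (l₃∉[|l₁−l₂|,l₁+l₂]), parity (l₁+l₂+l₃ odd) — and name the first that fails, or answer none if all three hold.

triangle

Σmᵢ = 0  ✓
l₃∈[|l₁−l₂|,l₁+l₂]=[0,2], have l₃=4  ✗
Σlᵢ = 6 ⇒ even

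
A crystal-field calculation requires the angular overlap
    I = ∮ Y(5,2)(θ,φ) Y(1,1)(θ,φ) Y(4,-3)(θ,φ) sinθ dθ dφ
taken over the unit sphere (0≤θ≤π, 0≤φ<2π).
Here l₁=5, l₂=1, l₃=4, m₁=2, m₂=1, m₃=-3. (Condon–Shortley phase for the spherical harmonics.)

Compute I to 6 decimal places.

m-sum 0 ✓  L=10 even ✓  4≤4≤6 ✓
Π(2lᵢ+1) = 11×3×9 = 297
triangle coeff Δ(5,1,4) = 1/495
Σ_t [1,1]: t=1:−1/576 = -1/576
(3j)²=5/99 [(5 1 4; 0 0 0)], sign=-1
Σ_t [2,2]: t=2:+1/10080 = 1/10080
(3j)²=1/165 [(5 1 4; 2 1 -3)], sign=-1
⇒ 4πI² = 1/11
I = (+1)√(1/11/(4π)) = 0.08505478

0.085055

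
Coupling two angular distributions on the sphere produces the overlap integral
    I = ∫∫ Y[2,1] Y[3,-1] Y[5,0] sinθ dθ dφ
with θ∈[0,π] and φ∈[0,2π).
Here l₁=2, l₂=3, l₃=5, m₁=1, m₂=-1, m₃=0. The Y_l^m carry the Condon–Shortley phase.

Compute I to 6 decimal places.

Checks pass: Σm=0; 10 even; l₃=5∈[1,5].
(2·2+1)(2·3+1)(2·5+1) = 385
Δ: 0! 4! 6! / 11! → 1/2310
sum: t=0:+1/144 = 1/144
3j²(2 3 5; 0 0 0) = Δ·Π!·Σ² = 10/231  (sign -1)
sum: t=0:+1/288 = 1/288
3j²(2 3 5; 1 -1 0) = Δ·Π!·Σ² = 5/231  (sign -1)
combine: 4πI² = 385·10/231·5/231 = 250/693
take √, sign +1: I = 0.16943318

0.169433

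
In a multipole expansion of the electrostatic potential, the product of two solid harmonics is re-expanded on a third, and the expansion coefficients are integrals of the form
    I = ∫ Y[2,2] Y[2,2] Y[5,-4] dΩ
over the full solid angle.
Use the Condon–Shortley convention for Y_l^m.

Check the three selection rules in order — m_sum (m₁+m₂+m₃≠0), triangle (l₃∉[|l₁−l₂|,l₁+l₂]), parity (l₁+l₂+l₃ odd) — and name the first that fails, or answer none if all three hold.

triangle

m₁+m₂+m₃ = 2 + 2 − 4 = 0  ✓
triangle: |2−2|=0 ≤ l₃=5 ≤ 2+2=4  ✗
parity: l₁+l₂+l₃ = 9 is odd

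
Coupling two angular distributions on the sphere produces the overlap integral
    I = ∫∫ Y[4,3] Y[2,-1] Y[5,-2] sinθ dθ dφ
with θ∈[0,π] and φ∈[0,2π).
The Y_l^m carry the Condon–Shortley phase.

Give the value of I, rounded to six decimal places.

Σlᵢ=11 odd — θ-integrand is odd under cosθ→−cosθ; I=0

0.000000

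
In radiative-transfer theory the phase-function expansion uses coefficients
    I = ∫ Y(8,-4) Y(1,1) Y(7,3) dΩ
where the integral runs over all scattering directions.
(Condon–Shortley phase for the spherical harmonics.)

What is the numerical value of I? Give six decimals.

m-sum 0 ✓  L=16 even ✓  7≤7≤9 ✓
Π(2lᵢ+1) = 17×3×15 = 765
triangle coeff Δ(8,1,7) = 1/2040
Σ_t [1,1]: t=1:−1/25401600 = -1/25401600
(3j)²=8/255 [(8 1 7; 0 0 0)], sign=+1
Σ_t [2,2]: t=2:+1/174182400 = 1/174182400
(3j)²=11/340 [(8 1 7; -4 1 3)], sign=+1
⇒ 4πI² = 66/85
I = (+1)√(66/85/(4π)) = 0.24857507

0.248575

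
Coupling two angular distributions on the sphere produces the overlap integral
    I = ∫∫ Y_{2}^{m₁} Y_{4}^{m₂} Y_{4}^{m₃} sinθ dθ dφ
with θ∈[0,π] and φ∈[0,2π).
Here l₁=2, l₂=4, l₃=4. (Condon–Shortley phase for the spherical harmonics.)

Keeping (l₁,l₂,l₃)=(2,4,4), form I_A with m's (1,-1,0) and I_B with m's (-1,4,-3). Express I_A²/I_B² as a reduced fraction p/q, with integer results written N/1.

5/98

l's match ⇒ only the (l;m) 3-j factors differ between A and B.
A: triangle coeff Δ(2,4,4) = 1/13860; Σ_t [0,1]: t=0:+1/72 t=1:−1/96 = 1/288; (3j)²=1/462 [(2 4 4; 1 -1 0)], sign=+1
B: triangle coeff Δ(2,4,4) = 1/13860; Σ_t [2,2]: t=2:+1/1440 = 1/1440; (3j)²=7/165 [(2 4 4; -1 4 -3)], sign=-1
I_A²/I_B² = (1/462)/(7/165) = 5/98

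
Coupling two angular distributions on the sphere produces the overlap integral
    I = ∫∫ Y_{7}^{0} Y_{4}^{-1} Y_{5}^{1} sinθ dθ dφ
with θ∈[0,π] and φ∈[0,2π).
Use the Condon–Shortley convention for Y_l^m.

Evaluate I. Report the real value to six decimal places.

m-sum 0 ✓  L=16 even ✓  3≤5≤11 ✓
Π(2lᵢ+1) = 15×9×11 = 1485
triangle coeff Δ(7,4,5) = 1/6126120
Σ_t [2,4]: t=2:+1/69120 t=3:−1/20736 t=4:+1/69120 = -1/51840
(3j)²=280/21879 [(7 4 5; 0 0 0)], sign=+1
Σ_t [1,3]: t=1:−1/345600 t=2:+1/34560 t=3:−1/41472 = 1/518400
(3j)²=7/36465 [(7 4 5; 0 -1 1)], sign=+1
⇒ 4πI² = 1960/537251
I = (+1)√(1960/537251/(4π)) = 0.01703862

0.017039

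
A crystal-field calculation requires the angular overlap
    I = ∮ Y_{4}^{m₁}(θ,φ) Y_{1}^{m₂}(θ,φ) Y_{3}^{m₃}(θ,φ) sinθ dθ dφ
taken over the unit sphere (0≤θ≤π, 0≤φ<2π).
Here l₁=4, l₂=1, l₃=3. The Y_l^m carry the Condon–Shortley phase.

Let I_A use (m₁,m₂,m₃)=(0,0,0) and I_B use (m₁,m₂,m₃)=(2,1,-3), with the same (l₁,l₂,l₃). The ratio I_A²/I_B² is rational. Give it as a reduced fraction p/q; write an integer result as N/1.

Shared (l₁,l₂,l₃)=(4,1,3): N and (l;000)² cancel in I_A²/I_B².
A: Δ = 2!·6!·0!/9! = 1/252; Racah Σ t=1..1: t=1:−1/36 = -1/36; ⇒ 3j(4 1 3; 0 0 0)² = 4/63, sgn +1
B: Δ = 2!·6!·0!/9! = 1/252; Racah Σ t=2..2: t=2:+1/1440 = 1/1440; ⇒ 3j(4 1 3; 2 1 -3)² = 1/252, sgn +1
I_A²/I_B² = (4/63)/(1/252) = 16/1

16/1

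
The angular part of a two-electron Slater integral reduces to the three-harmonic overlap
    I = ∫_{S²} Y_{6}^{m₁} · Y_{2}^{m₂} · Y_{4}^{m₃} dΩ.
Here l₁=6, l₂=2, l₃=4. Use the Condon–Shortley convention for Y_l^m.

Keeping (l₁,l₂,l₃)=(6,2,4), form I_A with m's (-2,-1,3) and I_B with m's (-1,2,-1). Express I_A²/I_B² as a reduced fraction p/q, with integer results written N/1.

32/35

Shared (l₁,l₂,l₃)=(6,2,4): N and (l;000)² cancel in I_A²/I_B².
A: Δ = 4!·8!·0!/13! = 1/6435; Racah Σ t=1..1: t=1:−1/30240 = -1/30240; ⇒ 3j(6 2 4; -2 -1 3)² = 32/6435, sgn +1
B: Δ = 4!·8!·0!/13! = 1/6435; Racah Σ t=4..4: t=4:+1/17280 = 1/17280; ⇒ 3j(6 2 4; -1 2 -1)² = 7/1287, sgn -1
I_A²/I_B² = (32/6435)/(7/1287) = 32/35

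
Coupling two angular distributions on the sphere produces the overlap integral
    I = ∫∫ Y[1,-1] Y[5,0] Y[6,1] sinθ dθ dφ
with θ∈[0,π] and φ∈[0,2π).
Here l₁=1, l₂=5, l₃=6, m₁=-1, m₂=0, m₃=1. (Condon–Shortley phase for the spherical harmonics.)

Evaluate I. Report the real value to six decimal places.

Rules hold: Σm=0, L=12 even, 4≤6≤6.
N = 3·11·13 = 429
Δ = 0!·2!·10!/13! = 1/858
Racah Σ t=0..0: t=0:+1/14400 = 1/14400
⇒ 3j(1 5 6; 0 0 0)² = 6/143, sgn +1
Racah Σ t=0..0: t=0:+1/28800 = 1/28800
⇒ 3j(1 5 6; -1 0 1)² = 7/286, sgn -1
4πI² = N·(3j₀)²·(3jₘ)² = 63/143
I = -1·√(0.440559/4π) = -0.18723944

-0.187239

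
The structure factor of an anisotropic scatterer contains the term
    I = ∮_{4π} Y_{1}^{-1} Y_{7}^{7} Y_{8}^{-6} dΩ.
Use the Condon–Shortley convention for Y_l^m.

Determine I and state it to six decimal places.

0.030597

m-sum 0 ✓  L=16 even ✓  6≤8≤8 ✓
Π(2lᵢ+1) = 3×15×17 = 765
triangle coeff Δ(1,7,8) = 1/2040
Σ_t [0,0]: t=0:+1/25401600 = 1/25401600
(3j)²=8/255 [(1 7 8; 0 0 0)], sign=+1
Σ_t [0,0]: t=0:+1/174356582400 = 1/174356582400
(3j)²=1/2040 [(1 7 8; -1 7 -6)], sign=+1
⇒ 4πI² = 1/85
I = (+1)√(1/85/(4π)) = 0.03059748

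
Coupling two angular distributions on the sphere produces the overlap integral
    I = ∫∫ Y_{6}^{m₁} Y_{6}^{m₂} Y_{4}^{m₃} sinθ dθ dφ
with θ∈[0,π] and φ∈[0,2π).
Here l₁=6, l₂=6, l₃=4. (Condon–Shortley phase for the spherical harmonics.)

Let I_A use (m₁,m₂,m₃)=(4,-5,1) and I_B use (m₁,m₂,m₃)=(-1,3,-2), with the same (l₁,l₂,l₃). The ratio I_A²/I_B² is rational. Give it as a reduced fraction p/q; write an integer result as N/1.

55/32

Shared (l₁,l₂,l₃)=(6,6,4): N and (l;000)² cancel in I_A²/I_B².
A: Δ = 8!·4!·4!/17! = 1/15315300; Racah Σ t=0..1: t=0:+1/967680 t=1:−1/725760 = -1/2903040; ⇒ 3j(6 6 4; 4 -5 1)² = 5/3094, sgn +1
B: Δ = 8!·4!·4!/17! = 1/15315300; Racah Σ t=5..7: t=5:−1/69120 t=6:+1/51840 t=7:−1/483840 = 1/362880; ⇒ 3j(6 6 4; -1 3 -2)² = 16/17017, sgn +1
I_A²/I_B² = (5/3094)/(16/17017) = 55/32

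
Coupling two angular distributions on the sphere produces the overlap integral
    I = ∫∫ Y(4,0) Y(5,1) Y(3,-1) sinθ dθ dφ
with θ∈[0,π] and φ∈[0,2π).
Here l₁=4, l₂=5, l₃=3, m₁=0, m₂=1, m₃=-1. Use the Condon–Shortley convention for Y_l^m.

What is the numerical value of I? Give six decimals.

Rules hold: Σm=0, L=12 even, 1≤3≤9.
N = 9·11·7 = 693
Δ = 6!·2!·4!/13! = 1/180180
Racah Σ t=2..4: t=2:+1/576 t=3:−1/144 t=4:+1/576 = -1/288
⇒ 3j(4 5 3; 0 0 0)² = 20/1001, sgn +1
Racah Σ t=2..4: t=2:+1/2304 t=3:−1/216 t=4:+1/384 = -11/6912
⇒ 3j(4 5 3; 0 1 -1)² = 11/1638, sgn -1
4πI² = N·(3j₀)²·(3jₘ)² = 110/1183
I = -1·√(0.0929839/4π) = -0.08601992

-0.086020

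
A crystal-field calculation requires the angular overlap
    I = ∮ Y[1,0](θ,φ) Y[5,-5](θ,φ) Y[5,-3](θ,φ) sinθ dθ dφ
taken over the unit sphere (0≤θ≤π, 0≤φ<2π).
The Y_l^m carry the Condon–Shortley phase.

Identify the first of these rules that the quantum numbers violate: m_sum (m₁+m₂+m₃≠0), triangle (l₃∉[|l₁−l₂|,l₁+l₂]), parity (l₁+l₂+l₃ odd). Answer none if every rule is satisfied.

m_sum

Σmᵢ = -8  ✗
l₃∈[|l₁−l₂|,l₁+l₂]=[4,6], have l₃=5
Σlᵢ = 11 ⇒ odd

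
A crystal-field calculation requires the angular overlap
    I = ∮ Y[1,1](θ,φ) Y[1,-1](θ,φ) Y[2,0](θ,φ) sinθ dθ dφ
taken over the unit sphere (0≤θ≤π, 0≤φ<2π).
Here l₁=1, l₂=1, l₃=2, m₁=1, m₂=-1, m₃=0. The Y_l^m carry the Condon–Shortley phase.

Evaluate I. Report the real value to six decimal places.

m-sum 0 ✓  L=4 even ✓  0≤2≤2 ✓
Π(2lᵢ+1) = 3×3×5 = 45
triangle coeff Δ(1,1,2) = 1/30
Σ_t [0,0]: t=0:+1/1 = 1/1
(3j)²=2/15 [(1 1 2; 0 0 0)], sign=+1
Σ_t [0,0]: t=0:+1/4 = 1/4
(3j)²=1/30 [(1 1 2; 1 -1 0)], sign=+1
⇒ 4πI² = 1/5
I = (+1)√(1/5/(4π)) = 0.12615663

0.126157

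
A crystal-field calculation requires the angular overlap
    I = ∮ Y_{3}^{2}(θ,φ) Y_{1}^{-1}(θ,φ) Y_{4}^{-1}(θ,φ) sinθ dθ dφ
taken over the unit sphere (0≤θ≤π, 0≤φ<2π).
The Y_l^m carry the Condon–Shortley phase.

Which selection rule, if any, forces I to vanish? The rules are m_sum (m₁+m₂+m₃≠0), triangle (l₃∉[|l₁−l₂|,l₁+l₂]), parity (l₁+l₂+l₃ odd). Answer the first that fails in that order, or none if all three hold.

none

Σmᵢ = 0  ✓
l₃∈[|l₁−l₂|,l₁+l₂]=[2,4], have l₃=4  ✓
Σlᵢ = 8 ⇒ even  ✓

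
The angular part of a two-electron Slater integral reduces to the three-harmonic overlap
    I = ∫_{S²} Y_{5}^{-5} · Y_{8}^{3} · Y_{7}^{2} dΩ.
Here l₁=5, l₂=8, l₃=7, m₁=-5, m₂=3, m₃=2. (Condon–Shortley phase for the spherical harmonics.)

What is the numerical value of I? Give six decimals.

Rules hold: Σm=0, L=20 even, 3≤7≤13.
N = 11·17·15 = 2805
Δ = 6!·4!·10!/21! = 1/814773960
Racah Σ t=1..5: t=1:−1/87091200 t=2:+1/4976640 t=3:−1/2073600 t=4:+1/4976640 t=5:−1/87091200 = -1/9676800
⇒ 3j(5 8 7; 0 0 0)² = 360/46189, sgn +1
Racah Σ t=6..6: t=6:+1/248832000 = 1/248832000
⇒ 3j(5 8 7; -5 3 2)² = 63/4199, sgn -1
4πI² = N·(3j₀)²·(3jₘ)² = 340200/1037153
I = -1·√(0.328013/4π) = -0.16156259

-0.161563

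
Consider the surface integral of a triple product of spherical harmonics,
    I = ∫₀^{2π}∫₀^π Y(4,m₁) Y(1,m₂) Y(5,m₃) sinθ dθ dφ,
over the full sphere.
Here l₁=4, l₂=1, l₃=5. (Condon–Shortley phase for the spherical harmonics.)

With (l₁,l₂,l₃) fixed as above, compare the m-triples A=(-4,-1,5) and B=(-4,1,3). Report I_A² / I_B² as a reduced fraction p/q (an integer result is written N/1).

45/1

Shared (l₁,l₂,l₃)=(4,1,5): N and (l;000)² cancel in I_A²/I_B².
A: Δ = 0!·8!·2!/11! = 1/495; Racah Σ t=0..0: t=0:+1/80640 = 1/80640; ⇒ 3j(4 1 5; -4 -1 5)² = 1/11, sgn +1
B: Δ = 0!·8!·2!/11! = 1/495; Racah Σ t=0..0: t=0:+1/80640 = 1/80640; ⇒ 3j(4 1 5; -4 1 3)² = 1/495, sgn +1
I_A²/I_B² = (1/11)/(1/495) = 45/1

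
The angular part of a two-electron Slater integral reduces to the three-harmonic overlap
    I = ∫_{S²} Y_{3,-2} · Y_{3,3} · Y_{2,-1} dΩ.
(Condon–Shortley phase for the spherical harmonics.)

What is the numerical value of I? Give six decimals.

-0.210261

Rules hold: Σm=0, L=8 even, 0≤2≤6.
N = 7·7·5 = 245
Δ = 4!·2!·2!/9! = 1/3780
Racah Σ t=1..3: t=1:−1/24 t=2:+1/4 t=3:−1/24 = 1/6
⇒ 3j(3 3 2; 0 0 0)² = 4/105, sgn +1
Racah Σ t=4..4: t=4:+1/48 = 1/48
⇒ 3j(3 3 2; -2 3 -1)² = 5/84, sgn -1
4πI² = N·(3j₀)²·(3jₘ)² = 5/9
I = -1·√(0.555556/4π) = -0.21026104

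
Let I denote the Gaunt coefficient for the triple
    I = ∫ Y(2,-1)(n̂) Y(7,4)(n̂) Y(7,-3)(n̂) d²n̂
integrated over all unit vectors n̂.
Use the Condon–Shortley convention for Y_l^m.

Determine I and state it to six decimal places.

m-sum 0 ✓  L=16 even ✓  5≤7≤9 ✓
Π(2lᵢ+1) = 5×15×15 = 1125
triangle coeff Δ(2,7,7) = 1/185640
Σ_t [0,2]: t=0:+1/2419200 t=1:−1/518400 t=2:+1/2419200 = -1/907200
(3j)²=56/3315 [(2 7 7; 0 0 0)], sign=+1
Σ_t [1,2]: t=1:−1/14515200 t=2:+1/4354560 = 1/6220800
(3j)²=77/4420 [(2 7 7; -1 4 -3)], sign=+1
⇒ 4πI² = 16170/48841
I = (+1)√(16170/48841/(4π)) = 0.16231468

0.162315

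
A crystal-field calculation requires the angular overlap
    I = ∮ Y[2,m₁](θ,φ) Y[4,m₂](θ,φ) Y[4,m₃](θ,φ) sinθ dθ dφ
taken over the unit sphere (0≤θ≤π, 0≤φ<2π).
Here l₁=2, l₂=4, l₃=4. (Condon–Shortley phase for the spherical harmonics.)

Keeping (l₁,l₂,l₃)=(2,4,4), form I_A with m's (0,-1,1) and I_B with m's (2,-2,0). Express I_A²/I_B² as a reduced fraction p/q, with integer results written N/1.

Shared (l₁,l₂,l₃)=(2,4,4): N and (l;000)² cancel in I_A²/I_B².
A: Δ = 2!·2!·6!/11! = 1/13860; Racah Σ t=0..2: t=0:+1/144 t=1:−1/48 t=2:+1/480 = -17/1440; ⇒ 3j(2 4 4; 0 -1 1)² = 289/13860, sgn +1
B: Δ = 2!·2!·6!/11! = 1/13860; Racah Σ t=0..0: t=0:+1/192 = 1/192; ⇒ 3j(2 4 4; 2 -2 0)² = 3/77, sgn +1
I_A²/I_B² = (289/13860)/(3/77) = 289/540

289/540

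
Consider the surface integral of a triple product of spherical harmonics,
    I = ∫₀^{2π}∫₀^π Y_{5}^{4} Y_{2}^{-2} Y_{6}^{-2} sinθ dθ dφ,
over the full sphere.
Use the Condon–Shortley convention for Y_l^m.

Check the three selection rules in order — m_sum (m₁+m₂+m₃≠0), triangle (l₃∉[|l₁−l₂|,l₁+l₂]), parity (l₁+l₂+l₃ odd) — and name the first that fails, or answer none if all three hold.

m₁+m₂+m₃ = 4 − 2 − 2 = 0  ✓
triangle: |5−2|=3 ≤ l₃=6 ≤ 5+2=7  ✓
parity: l₁+l₂+l₃ = 13 is odd  ✗

parity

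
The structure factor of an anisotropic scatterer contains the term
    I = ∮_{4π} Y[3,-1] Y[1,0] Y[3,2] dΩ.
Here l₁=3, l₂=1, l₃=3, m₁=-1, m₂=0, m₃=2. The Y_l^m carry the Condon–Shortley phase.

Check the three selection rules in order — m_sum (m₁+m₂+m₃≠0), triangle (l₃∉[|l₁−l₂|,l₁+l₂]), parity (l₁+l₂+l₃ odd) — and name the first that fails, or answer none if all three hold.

m_sum

Σmᵢ = 1  ✗
l₃∈[|l₁−l₂|,l₁+l₂]=[2,4], have l₃=3
Σlᵢ = 7 ⇒ odd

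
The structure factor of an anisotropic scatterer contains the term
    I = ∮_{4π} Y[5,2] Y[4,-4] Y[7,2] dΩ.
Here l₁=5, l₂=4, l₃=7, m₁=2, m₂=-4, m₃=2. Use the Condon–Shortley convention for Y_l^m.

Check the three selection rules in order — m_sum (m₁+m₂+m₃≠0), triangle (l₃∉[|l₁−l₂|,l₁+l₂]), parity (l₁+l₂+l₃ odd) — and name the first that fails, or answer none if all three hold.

m₁+m₂+m₃ = 2 − 4 + 2 = 0  ✓
triangle: |5−4|=1 ≤ l₃=7 ≤ 5+4=9  ✓
parity: l₁+l₂+l₃ = 16 is even  ✓

none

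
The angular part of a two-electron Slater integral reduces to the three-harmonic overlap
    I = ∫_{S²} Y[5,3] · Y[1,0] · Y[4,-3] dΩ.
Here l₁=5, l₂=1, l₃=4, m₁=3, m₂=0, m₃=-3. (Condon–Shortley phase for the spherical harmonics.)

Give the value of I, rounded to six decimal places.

-0.196426

Rules hold: Σm=0, L=10 even, 4≤4≤6.
N = 11·3·9 = 297
Δ = 2!·8!·0!/11! = 1/495
Racah Σ t=1..1: t=1:−1/576 = -1/576
⇒ 3j(5 1 4; 0 0 0)² = 5/99, sgn -1
Racah Σ t=1..1: t=1:−1/5040 = -1/5040
⇒ 3j(5 1 4; 3 0 -3)² = 16/495, sgn +1
4πI² = N·(3j₀)²·(3jₘ)² = 16/33
I = -1·√(0.484848/4π) = -0.19642560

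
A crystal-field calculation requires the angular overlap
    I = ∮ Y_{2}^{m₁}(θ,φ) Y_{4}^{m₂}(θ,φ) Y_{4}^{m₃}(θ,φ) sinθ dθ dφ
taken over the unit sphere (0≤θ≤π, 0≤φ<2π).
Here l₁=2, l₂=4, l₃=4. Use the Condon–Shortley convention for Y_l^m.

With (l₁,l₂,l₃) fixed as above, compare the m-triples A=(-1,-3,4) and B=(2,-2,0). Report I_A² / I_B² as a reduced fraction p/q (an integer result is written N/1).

49/45

Same 2,4,4: normalisation and zero-m 3j drop out of the ratio.
A: Δ: 2! 2! 6! / 11! → 1/13860; sum: t=1:−1/1440 = -1/1440; 3j²(2 4 4; -1 -3 4) = Δ·Π!·Σ² = 7/165  (sign -1)
B: Δ: 2! 2! 6! / 11! → 1/13860; sum: t=0:+1/192 = 1/192; 3j²(2 4 4; 2 -2 0) = Δ·Π!·Σ² = 3/77  (sign +1)
I_A²/I_B² = (7/165)/(3/77) = 49/45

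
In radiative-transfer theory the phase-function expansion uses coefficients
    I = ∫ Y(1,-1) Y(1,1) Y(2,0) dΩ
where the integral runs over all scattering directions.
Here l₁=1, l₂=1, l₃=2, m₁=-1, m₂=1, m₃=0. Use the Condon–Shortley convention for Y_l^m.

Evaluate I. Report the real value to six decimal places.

0.126157

Checks pass: Σm=0; 4 even; l₃=2∈[0,2].
(2·1+1)(2·1+1)(2·2+1) = 45
Δ: 0! 2! 2! / 5! → 1/30
sum: t=0:+1/1 = 1/1
3j²(1 1 2; 0 0 0) = Δ·Π!·Σ² = 2/15  (sign +1)
sum: t=0:+1/4 = 1/4
3j²(1 1 2; -1 1 0) = Δ·Π!·Σ² = 1/30  (sign +1)
combine: 4πI² = 45·2/15·1/30 = 1/5
take √, sign +1: I = 0.12615663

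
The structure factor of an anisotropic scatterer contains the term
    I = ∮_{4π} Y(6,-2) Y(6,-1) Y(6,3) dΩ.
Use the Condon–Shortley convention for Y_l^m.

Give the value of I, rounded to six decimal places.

-0.055657

m-sum 0 ✓  L=18 even ✓  0≤6≤12 ✓
Π(2lᵢ+1) = 13×13×13 = 2197
triangle coeff Δ(6,6,6) = 1/325909584
Σ_t [0,6]: t=0:+1/373248000 t=1:−1/1728000 t=2:+1/110592 t=3:−1/46656 t=4:+1/110592 t=5:−1/1728000 t=6:+1/373248000 = -7/1555200
(3j)²=400/46189 [(6 6 6; 0 0 0)], sign=-1
Σ_t [2,5]: t=2:+1/1244160 t=3:−1/207360 t=4:+1/276480 t=5:−1/3110400 = -1/1382400
(3j)²=189/92378 [(6 6 6; -2 -1 3)], sign=+1
⇒ 4πI² = 491400/12623809
I = (-1)√(491400/12623809/(4π)) = -0.05565670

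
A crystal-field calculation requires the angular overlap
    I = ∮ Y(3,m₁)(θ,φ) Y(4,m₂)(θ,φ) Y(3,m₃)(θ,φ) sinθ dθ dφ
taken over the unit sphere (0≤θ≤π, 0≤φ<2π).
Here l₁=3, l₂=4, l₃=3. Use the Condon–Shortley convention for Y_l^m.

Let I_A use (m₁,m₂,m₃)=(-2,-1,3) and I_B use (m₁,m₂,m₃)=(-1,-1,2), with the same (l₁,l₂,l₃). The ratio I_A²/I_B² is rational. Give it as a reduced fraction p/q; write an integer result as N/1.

l's match ⇒ only the (l;m) 3-j factors differ between A and B.
A: triangle coeff Δ(3,4,3) = 1/34650; Σ_t [3,3]: t=3:−1/288 = -1/288; (3j)²=5/231 [(3 4 3; -2 -1 3)], sign=-1
B: triangle coeff Δ(3,4,3) = 1/34650; Σ_t [2,3]: t=2:+1/48 t=3:−1/144 = 1/72; (3j)²=16/693 [(3 4 3; -1 -1 2)], sign=-1
I_A²/I_B² = (5/231)/(16/693) = 15/16

15/16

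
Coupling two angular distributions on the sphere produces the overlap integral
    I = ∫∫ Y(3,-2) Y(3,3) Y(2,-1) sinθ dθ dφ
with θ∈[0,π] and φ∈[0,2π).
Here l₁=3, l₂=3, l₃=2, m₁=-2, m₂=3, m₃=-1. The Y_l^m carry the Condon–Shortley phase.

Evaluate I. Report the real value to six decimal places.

Checks pass: Σm=0; 8 even; l₃=2∈[0,6].
(2·3+1)(2·3+1)(2·2+1) = 245
Δ: 4! 2! 2! / 9! → 1/3780
sum: t=1:−1/24 t=2:+1/4 t=3:−1/24 = 1/6
3j²(3 3 2; 0 0 0) = Δ·Π!·Σ² = 4/105  (sign +1)
sum: t=4:+1/48 = 1/48
3j²(3 3 2; -2 3 -1) = Δ·Π!·Σ² = 5/84  (sign -1)
combine: 4πI² = 245·4/105·5/84 = 5/9
take √, sign -1: I = -0.21026104

-0.210261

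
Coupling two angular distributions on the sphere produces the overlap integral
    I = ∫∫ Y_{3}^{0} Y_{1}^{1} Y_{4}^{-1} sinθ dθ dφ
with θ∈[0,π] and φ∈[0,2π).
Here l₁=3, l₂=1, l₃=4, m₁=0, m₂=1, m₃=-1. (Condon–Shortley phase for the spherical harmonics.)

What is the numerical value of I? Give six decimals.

m-sum 0 ✓  L=8 even ✓  2≤4≤4 ✓
Π(2lᵢ+1) = 7×3×9 = 189
triangle coeff Δ(3,1,4) = 1/252
Σ_t [0,0]: t=0:+1/36 = 1/36
(3j)²=4/63 [(3 1 4; 0 0 0)], sign=+1
Σ_t [0,0]: t=0:+1/72 = 1/72
(3j)²=5/126 [(3 1 4; 0 1 -1)], sign=-1
⇒ 4πI² = 10/21
I = (-1)√(10/21/(4π)) = -0.19466390

-0.194664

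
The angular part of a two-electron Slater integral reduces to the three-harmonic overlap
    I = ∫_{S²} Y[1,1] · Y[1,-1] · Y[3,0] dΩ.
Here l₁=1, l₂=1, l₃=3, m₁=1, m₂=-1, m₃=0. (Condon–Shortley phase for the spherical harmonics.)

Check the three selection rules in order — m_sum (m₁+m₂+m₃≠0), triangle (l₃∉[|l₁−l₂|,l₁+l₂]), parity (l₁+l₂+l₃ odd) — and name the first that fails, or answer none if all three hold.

m₁+m₂+m₃ = 1 − 1 + 0 = 0  ✓
triangle: |1−1|=0 ≤ l₃=3 ≤ 1+1=2  ✗
parity: l₁+l₂+l₃ = 5 is odd

triangle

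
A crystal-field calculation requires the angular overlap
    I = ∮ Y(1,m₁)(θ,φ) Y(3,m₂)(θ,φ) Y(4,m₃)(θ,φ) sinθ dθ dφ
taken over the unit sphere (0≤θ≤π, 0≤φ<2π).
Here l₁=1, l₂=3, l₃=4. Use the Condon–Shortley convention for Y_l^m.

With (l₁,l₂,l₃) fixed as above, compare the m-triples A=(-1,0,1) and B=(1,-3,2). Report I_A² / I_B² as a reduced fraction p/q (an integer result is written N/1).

l's match ⇒ only the (l;m) 3-j factors differ between A and B.
A: triangle coeff Δ(1,3,4) = 1/252; Σ_t [0,0]: t=0:+1/72 = 1/72; (3j)²=5/126 [(1 3 4; -1 0 1)], sign=-1
B: triangle coeff Δ(1,3,4) = 1/252; Σ_t [0,0]: t=0:+1/1440 = 1/1440; (3j)²=1/252 [(1 3 4; 1 -3 2)], sign=+1
I_A²/I_B² = (5/126)/(1/252) = 10/1

10/1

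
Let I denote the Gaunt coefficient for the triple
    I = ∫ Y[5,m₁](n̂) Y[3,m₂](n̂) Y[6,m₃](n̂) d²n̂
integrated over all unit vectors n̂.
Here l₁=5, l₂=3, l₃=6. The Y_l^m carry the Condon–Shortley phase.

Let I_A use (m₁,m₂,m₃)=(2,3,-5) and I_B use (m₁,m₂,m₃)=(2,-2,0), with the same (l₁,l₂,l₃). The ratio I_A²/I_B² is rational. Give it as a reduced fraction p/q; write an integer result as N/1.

Same 5,3,6: normalisation and zero-m 3j drop out of the ratio.
A: Δ: 2! 8! 4! / 15! → 1/675675; sum: t=2:+1/241920 = 1/241920; 3j²(5 3 6; 2 3 -5) = Δ·Π!·Σ² = 2/91  (sign -1)
B: Δ: 2! 8! 4! / 15! → 1/675675; sum: t=0:+1/8640 t=1:−1/34560 = 1/11520; 3j²(5 3 6; 2 -2 0) = Δ·Π!·Σ² = 3/143  (sign +1)
I_A²/I_B² = (2/91)/(3/143) = 22/21

22/21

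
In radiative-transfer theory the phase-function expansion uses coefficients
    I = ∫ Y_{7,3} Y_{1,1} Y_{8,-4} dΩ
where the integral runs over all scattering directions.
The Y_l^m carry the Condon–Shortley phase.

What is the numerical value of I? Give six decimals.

Rules hold: Σm=0, L=16 even, 6≤8≤8.
N = 15·3·17 = 765
Δ = 0!·14!·2!/17! = 1/2040
Racah Σ t=0..0: t=0:+1/25401600 = 1/25401600
⇒ 3j(7 1 8; 0 0 0)² = 8/255, sgn +1
Racah Σ t=0..0: t=0:+1/174182400 = 1/174182400
⇒ 3j(7 1 8; 3 1 -4)² = 11/340, sgn +1
4πI² = N·(3j₀)²·(3jₘ)² = 66/85
I = +1·√(0.776471/4π) = 0.24857507

0.248575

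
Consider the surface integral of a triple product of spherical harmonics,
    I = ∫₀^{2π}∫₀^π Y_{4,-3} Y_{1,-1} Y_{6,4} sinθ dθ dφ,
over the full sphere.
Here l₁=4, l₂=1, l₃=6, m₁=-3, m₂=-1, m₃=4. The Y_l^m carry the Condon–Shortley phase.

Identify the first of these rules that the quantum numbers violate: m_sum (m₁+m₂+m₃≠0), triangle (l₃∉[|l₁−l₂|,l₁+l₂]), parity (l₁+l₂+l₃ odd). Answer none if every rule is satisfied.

Σmᵢ = 0  ✓
l₃∈[|l₁−l₂|,l₁+l₂]=[3,5], have l₃=6  ✗
Σlᵢ = 11 ⇒ odd

triangle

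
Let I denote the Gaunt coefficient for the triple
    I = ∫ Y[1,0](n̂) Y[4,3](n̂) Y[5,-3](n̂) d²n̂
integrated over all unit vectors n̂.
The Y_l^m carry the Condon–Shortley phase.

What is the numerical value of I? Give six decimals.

-0.196426

Rules hold: Σm=0, L=10 even, 3≤5≤5.
N = 3·9·11 = 297
Δ = 0!·2!·8!/11! = 1/495
Racah Σ t=0..0: t=0:+1/576 = 1/576
⇒ 3j(1 4 5; 0 0 0)² = 5/99, sgn -1
Racah Σ t=0..0: t=0:+1/5040 = 1/5040
⇒ 3j(1 4 5; 0 3 -3)² = 16/495, sgn +1
4πI² = N·(3j₀)²·(3jₘ)² = 16/33
I = -1·√(0.484848/4π) = -0.19642560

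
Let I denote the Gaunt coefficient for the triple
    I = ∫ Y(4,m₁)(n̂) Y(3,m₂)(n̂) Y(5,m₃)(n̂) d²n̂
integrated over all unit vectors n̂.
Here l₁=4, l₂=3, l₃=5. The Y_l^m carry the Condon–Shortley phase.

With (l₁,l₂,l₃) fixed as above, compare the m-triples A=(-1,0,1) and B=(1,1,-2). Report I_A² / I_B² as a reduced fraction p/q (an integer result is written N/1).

l's match ⇒ only the (l;m) 3-j factors differ between A and B.
A: triangle coeff Δ(4,3,5) = 1/180180; Σ_t [0,2]: t=0:+1/1440 t=1:−1/192 t=2:+1/432 = -19/8640; (3j)²=361/30030 [(4 3 5; -1 0 1)], sign=-1
B: triangle coeff Δ(4,3,5) = 1/180180; Σ_t [0,2]: t=0:+1/1728 t=1:−1/288 t=2:+1/960 = -1/540; (3j)²=128/6435 [(4 3 5; 1 1 -2)], sign=+1
I_A²/I_B² = (361/30030)/(128/6435) = 1083/1792

1083/1792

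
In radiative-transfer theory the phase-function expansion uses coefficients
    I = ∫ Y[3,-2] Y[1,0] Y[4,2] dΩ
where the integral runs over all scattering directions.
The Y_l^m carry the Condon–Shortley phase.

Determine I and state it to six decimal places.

0.213244

Rules hold: Σm=0, L=8 even, 2≤4≤4.
N = 7·3·9 = 189
Δ = 0!·6!·2!/9! = 1/252
Racah Σ t=0..0: t=0:+1/36 = 1/36
⇒ 3j(3 1 4; 0 0 0)² = 4/63, sgn +1
Racah Σ t=0..0: t=0:+1/120 = 1/120
⇒ 3j(3 1 4; -2 0 2)² = 1/21, sgn +1
4πI² = N·(3j₀)²·(3jₘ)² = 4/7
I = +1·√(0.571429/4π) = 0.21324362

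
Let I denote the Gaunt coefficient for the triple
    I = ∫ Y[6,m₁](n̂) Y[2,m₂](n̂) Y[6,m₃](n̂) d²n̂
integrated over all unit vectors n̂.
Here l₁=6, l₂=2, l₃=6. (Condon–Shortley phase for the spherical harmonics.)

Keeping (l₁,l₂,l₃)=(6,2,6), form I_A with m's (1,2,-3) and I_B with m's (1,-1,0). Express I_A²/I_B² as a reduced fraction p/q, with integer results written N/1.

l's match ⇒ only the (l;m) 3-j factors differ between A and B.
A: triangle coeff Δ(6,2,6) = 1/90090; Σ_t [2,2]: t=2:+1/120960 = 1/120960; (3j)²=24/1001 [(6 2 6; 1 2 -3)], sign=-1
B: triangle coeff Δ(6,2,6) = 1/90090; Σ_t [0,1]: t=0:+1/28800 t=1:−1/34560 = 1/172800; (3j)²=1/1430 [(6 2 6; 1 -1 0)], sign=+1
I_A²/I_B² = (24/1001)/(1/1430) = 240/7

240/7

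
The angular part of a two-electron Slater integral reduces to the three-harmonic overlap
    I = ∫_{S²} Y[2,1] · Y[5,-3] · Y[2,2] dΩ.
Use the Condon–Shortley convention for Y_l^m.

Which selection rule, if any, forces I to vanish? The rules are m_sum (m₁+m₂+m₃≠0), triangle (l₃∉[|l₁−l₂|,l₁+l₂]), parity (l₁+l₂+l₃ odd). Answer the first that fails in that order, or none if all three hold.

m₁+m₂+m₃ = 1 − 3 + 2 = 0  ✓
triangle: |2−5|=3 ≤ l₃=2 ≤ 2+5=7  ✗
parity: l₁+l₂+l₃ = 9 is odd

triangle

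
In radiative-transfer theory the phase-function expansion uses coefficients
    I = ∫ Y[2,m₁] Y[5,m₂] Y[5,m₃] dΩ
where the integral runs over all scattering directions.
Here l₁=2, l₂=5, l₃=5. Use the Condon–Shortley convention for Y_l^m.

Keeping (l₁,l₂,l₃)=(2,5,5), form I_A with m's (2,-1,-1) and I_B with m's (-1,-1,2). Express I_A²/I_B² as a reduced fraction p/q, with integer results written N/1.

Shared (l₁,l₂,l₃)=(2,5,5): N and (l;000)² cancel in I_A²/I_B².
A: Δ = 2!·2!·8!/13! = 1/38610; Racah Σ t=0..0: t=0:+1/2304 = 1/2304; ⇒ 3j(2 5 5; 2 -1 -1)² = 5/143, sgn +1
B: Δ = 2!·2!·8!/13! = 1/38610; Racah Σ t=1..2: t=1:−1/1440 t=2:+1/2880 = -1/2880; ⇒ 3j(2 5 5; -1 -1 2)² = 7/715, sgn +1
I_A²/I_B² = (5/143)/(7/715) = 25/7

25/7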